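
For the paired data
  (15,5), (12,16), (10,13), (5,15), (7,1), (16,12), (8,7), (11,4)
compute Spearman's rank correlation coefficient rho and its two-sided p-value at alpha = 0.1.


Step 1: Rank x and y separately (midranks; no ties here).
rank(x): 15->7, 12->6, 10->4, 5->1, 7->2, 16->8, 8->3, 11->5
rank(y): 5->3, 16->8, 13->6, 15->7, 1->1, 12->5, 7->4, 4->2
Step 2: d_i = R_x(i) - R_y(i); compute d_i^2.
  (7-3)^2=16, (6-8)^2=4, (4-6)^2=4, (1-7)^2=36, (2-1)^2=1, (8-5)^2=9, (3-4)^2=1, (5-2)^2=9
sum(d^2) = 80.
Step 3: rho = 1 - 6*80 / (8*(8^2 - 1)) = 1 - 480/504 = 0.047619.
Step 4: Under H0, t = rho * sqrt((n-2)/(1-rho^2)) = 0.1168 ~ t(6).
Step 5: Two-sided p-value from the t-distribution with 6 df = 0.910849.
Step 6: alpha = 0.1. fail to reject H0.

rho = 0.0476, p = 0.910849, fail to reject H0 at alpha = 0.1.


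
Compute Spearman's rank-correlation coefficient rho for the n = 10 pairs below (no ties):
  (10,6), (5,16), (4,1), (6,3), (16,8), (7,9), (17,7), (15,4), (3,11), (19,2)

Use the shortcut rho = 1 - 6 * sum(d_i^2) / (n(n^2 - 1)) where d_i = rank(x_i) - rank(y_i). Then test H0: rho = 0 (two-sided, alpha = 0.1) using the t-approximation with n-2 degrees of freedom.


Step 1: Rank x and y separately (midranks; no ties here).
rank(x): 10->6, 5->3, 4->2, 6->4, 16->8, 7->5, 17->9, 15->7, 3->1, 19->10
rank(y): 6->5, 16->10, 1->1, 3->3, 8->7, 9->8, 7->6, 4->4, 11->9, 2->2
Step 2: d_i = R_x(i) - R_y(i); compute d_i^2.
  (6-5)^2=1, (3-10)^2=49, (2-1)^2=1, (4-3)^2=1, (8-7)^2=1, (5-8)^2=9, (9-6)^2=9, (7-4)^2=9, (1-9)^2=64, (10-2)^2=64
sum(d^2) = 208.
Step 3: rho = 1 - 6*208 / (10*(10^2 - 1)) = 1 - 1248/990 = -0.260606.
Step 4: Under H0, t = rho * sqrt((n-2)/(1-rho^2)) = -0.7635 ~ t(8).
Step 5: Two-sided p-value from the t-distribution with 8 df = 0.467089.
Step 6: alpha = 0.1. fail to reject H0.

rho = -0.2606, p = 0.467089, fail to reject H0 at alpha = 0.1.


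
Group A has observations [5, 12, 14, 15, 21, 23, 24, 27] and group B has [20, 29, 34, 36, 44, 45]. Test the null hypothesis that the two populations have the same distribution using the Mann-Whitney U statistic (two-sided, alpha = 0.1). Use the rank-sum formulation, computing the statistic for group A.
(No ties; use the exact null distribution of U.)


Step 1: Combine and sort all 14 observations; assign midranks.
sorted (value, group): (5,X), (12,X), (14,X), (15,X), (20,Y), (21,X), (23,X), (24,X), (27,X), (29,Y), (34,Y), (36,Y), (44,Y), (45,Y)
ranks: 5->1, 12->2, 14->3, 15->4, 20->5, 21->6, 23->7, 24->8, 27->9, 29->10, 34->11, 36->12, 44->13, 45->14
Step 2: Rank sum for X: R1 = 1 + 2 + 3 + 4 + 6 + 7 + 8 + 9 = 40.
Step 3: U_X = R1 - n1(n1+1)/2 = 40 - 8*9/2 = 40 - 36 = 4.
       U_Y = n1*n2 - U_X = 48 - 4 = 44.
Step 4: No ties, so the exact null distribution of U (based on enumerating the C(14,8) = 3003 equally likely rank assignments) gives the two-sided p-value.
Step 5: p-value = 0.007992; compare to alpha = 0.1. reject H0.

U_X = 4, p = 0.007992, reject H0 at alpha = 0.1.


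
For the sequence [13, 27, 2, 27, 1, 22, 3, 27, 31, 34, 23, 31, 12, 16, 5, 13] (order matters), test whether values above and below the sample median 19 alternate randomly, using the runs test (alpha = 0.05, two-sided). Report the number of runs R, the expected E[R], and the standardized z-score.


Step 1: Compute median = 19; label A = above, B = below.
Labels in order: BABABABAAAAABBBB  (n_A = 8, n_B = 8)
Step 2: Count runs R = 9.
Step 3: Under H0 (random ordering), E[R] = 2*n_A*n_B/(n_A+n_B) + 1 = 2*8*8/16 + 1 = 9.0000.
        Var[R] = 2*n_A*n_B*(2*n_A*n_B - n_A - n_B) / ((n_A+n_B)^2 * (n_A+n_B-1)) = 14336/3840 = 3.7333.
        SD[R] = 1.9322.
Step 4: R = E[R], so z = 0 with no continuity correction.
Step 5: Two-sided p-value via normal approximation = 2*(1 - Phi(|z|)) = 1.000000.
Step 6: alpha = 0.05. fail to reject H0.

R = 9, z = 0.0000, p = 1.000000, fail to reject H0.


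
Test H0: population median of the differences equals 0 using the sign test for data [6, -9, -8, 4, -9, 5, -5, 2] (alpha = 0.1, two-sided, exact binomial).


Step 1: Discard zero differences. Original n = 8; n_eff = number of nonzero differences = 8.
Nonzero differences (with sign): +6, -9, -8, +4, -9, +5, -5, +2
Step 2: Count signs: positive = 4, negative = 4.
Step 3: Under H0: P(positive) = 0.5, so the number of positives S ~ Bin(8, 0.5).
Step 4: Two-sided exact p-value = sum of Bin(8,0.5) probabilities at or below the observed probability = 1.000000.
Step 5: alpha = 0.1. fail to reject H0.

n_eff = 8, pos = 4, neg = 4, p = 1.000000, fail to reject H0.


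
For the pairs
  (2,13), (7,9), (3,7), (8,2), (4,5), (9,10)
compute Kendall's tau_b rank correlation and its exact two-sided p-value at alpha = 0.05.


Step 1: Enumerate the 15 unordered pairs (i,j) with i<j and classify each by sign(x_j-x_i) * sign(y_j-y_i).
  (1,2):dx=+5,dy=-4->D; (1,3):dx=+1,dy=-6->D; (1,4):dx=+6,dy=-11->D; (1,5):dx=+2,dy=-8->D
  (1,6):dx=+7,dy=-3->D; (2,3):dx=-4,dy=-2->C; (2,4):dx=+1,dy=-7->D; (2,5):dx=-3,dy=-4->C
  (2,6):dx=+2,dy=+1->C; (3,4):dx=+5,dy=-5->D; (3,5):dx=+1,dy=-2->D; (3,6):dx=+6,dy=+3->C
  (4,5):dx=-4,dy=+3->D; (4,6):dx=+1,dy=+8->C; (5,6):dx=+5,dy=+5->C
Step 2: C = 6, D = 9, total pairs = 15.
Step 3: tau = (C - D)/(n(n-1)/2) = (6 - 9)/15 = -0.200000.
Step 4: Exact two-sided p-value (enumerate n! = 720 permutations of y under H0): p = 0.719444.
Step 5: alpha = 0.05. fail to reject H0.

tau_b = -0.2000 (C=6, D=9), p = 0.719444, fail to reject H0.


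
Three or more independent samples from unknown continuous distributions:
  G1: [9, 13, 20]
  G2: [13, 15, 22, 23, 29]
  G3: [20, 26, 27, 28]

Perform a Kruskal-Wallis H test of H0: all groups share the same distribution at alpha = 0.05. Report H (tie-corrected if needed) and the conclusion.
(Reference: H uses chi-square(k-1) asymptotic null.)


Step 1: Combine all N = 12 observations and assign midranks.
sorted (value, group, rank): (9,G1,1), (13,G1,2.5), (13,G2,2.5), (15,G2,4), (20,G1,5.5), (20,G3,5.5), (22,G2,7), (23,G2,8), (26,G3,9), (27,G3,10), (28,G3,11), (29,G2,12)
Step 2: Sum ranks within each group.
R_1 = 9 (n_1 = 3)
R_2 = 33.5 (n_2 = 5)
R_3 = 35.5 (n_3 = 4)
Step 3: H = 12/(N(N+1)) * sum(R_i^2/n_i) - 3(N+1)
     = 12/(12*13) * (9^2/3 + 33.5^2/5 + 35.5^2/4) - 3*13
     = 0.076923 * 566.513 - 39
     = 4.577885.
Step 4: Ties present; correction factor C = 1 - 12/(12^3 - 12) = 0.993007. Corrected H = 4.577885 / 0.993007 = 4.610123.
Step 5: Under H0, H ~ chi^2(2); p-value = 0.099753.
Step 6: alpha = 0.05. fail to reject H0.

H = 4.6101, df = 2, p = 0.099753, fail to reject H0.


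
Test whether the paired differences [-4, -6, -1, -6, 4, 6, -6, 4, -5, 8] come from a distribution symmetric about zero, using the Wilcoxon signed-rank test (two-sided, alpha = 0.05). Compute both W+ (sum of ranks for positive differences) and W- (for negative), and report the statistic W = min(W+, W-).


Step 1: Drop any zero differences (none here) and take |d_i|.
|d| = [4, 6, 1, 6, 4, 6, 6, 4, 5, 8]
Step 2: Midrank |d_i| (ties get averaged ranks).
ranks: |4|->3, |6|->7.5, |1|->1, |6|->7.5, |4|->3, |6|->7.5, |6|->7.5, |4|->3, |5|->5, |8|->10
Step 3: Attach original signs; sum ranks with positive sign and with negative sign.
W+ = 3 + 7.5 + 3 + 10 = 23.5
W- = 3 + 7.5 + 1 + 7.5 + 7.5 + 5 = 31.5
(Check: W+ + W- = 55 should equal n(n+1)/2 = 55.)
Step 4: Test statistic W = min(W+, W-) = 23.5.
Step 5: Ties in |d|, so use the tie-corrected normal approximation.
        E[W] = n(n+1)/4 = 10*11/4 = 27.5.
        Tie groups: |d|=4 (t=3), |d|=6 (t=4); sum(t^3 - t) = 84.
        Var[W] = n(n+1)(2n+1)/24 - sum(t^3-t)/48 = 2310/24 - 84/48 = 94.5.
        z = (W - E[W]) / sqrt(Var[W]) = (23.5 - 27.5) / 9.7211 = -0.4115.
        Two-sided p = 2*Phi(z) = 0.680724.
Step 6: alpha = 0.05. fail to reject H0.

W+ = 23.5, W- = 31.5, W = min = 23.5, p = 0.680724, fail to reject H0.


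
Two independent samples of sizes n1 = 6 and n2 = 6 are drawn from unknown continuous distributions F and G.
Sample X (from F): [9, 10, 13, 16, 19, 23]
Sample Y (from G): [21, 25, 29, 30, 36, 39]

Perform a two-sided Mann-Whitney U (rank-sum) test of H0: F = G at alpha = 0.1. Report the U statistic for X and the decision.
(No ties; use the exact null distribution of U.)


Step 1: Combine and sort all 12 observations; assign midranks.
sorted (value, group): (9,X), (10,X), (13,X), (16,X), (19,X), (21,Y), (23,X), (25,Y), (29,Y), (30,Y), (36,Y), (39,Y)
ranks: 9->1, 10->2, 13->3, 16->4, 19->5, 21->6, 23->7, 25->8, 29->9, 30->10, 36->11, 39->12
Step 2: Rank sum for X: R1 = 1 + 2 + 3 + 4 + 5 + 7 = 22.
Step 3: U_X = R1 - n1(n1+1)/2 = 22 - 6*7/2 = 22 - 21 = 1.
       U_Y = n1*n2 - U_X = 36 - 1 = 35.
Step 4: No ties, so the exact null distribution of U (based on enumerating the C(12,6) = 924 equally likely rank assignments) gives the two-sided p-value.
Step 5: p-value = 0.004329; compare to alpha = 0.1. reject H0.

U_X = 1, p = 0.004329, reject H0 at alpha = 0.1.


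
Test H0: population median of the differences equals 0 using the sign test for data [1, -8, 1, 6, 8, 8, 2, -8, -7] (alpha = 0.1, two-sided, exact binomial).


Step 1: Discard zero differences. Original n = 9; n_eff = number of nonzero differences = 9.
Nonzero differences (with sign): +1, -8, +1, +6, +8, +8, +2, -8, -7
Step 2: Count signs: positive = 6, negative = 3.
Step 3: Under H0: P(positive) = 0.5, so the number of positives S ~ Bin(9, 0.5).
Step 4: Two-sided exact p-value = sum of Bin(9,0.5) probabilities at or below the observed probability = 0.507812.
Step 5: alpha = 0.1. fail to reject H0.

n_eff = 9, pos = 6, neg = 3, p = 0.507812, fail to reject H0.


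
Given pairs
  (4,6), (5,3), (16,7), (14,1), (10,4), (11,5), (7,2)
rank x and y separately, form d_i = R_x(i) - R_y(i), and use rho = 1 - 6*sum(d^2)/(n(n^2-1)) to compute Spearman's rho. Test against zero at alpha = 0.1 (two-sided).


Step 1: Rank x and y separately (midranks; no ties here).
rank(x): 4->1, 5->2, 16->7, 14->6, 10->4, 11->5, 7->3
rank(y): 6->6, 3->3, 7->7, 1->1, 4->4, 5->5, 2->2
Step 2: d_i = R_x(i) - R_y(i); compute d_i^2.
  (1-6)^2=25, (2-3)^2=1, (7-7)^2=0, (6-1)^2=25, (4-4)^2=0, (5-5)^2=0, (3-2)^2=1
sum(d^2) = 52.
Step 3: rho = 1 - 6*52 / (7*(7^2 - 1)) = 1 - 312/336 = 0.071429.
Step 4: Under H0, t = rho * sqrt((n-2)/(1-rho^2)) = 0.1601 ~ t(5).
Step 5: Two-sided p-value from the t-distribution with 5 df = 0.879048.
Step 6: alpha = 0.1. fail to reject H0.

rho = 0.0714, p = 0.879048, fail to reject H0 at alpha = 0.1.


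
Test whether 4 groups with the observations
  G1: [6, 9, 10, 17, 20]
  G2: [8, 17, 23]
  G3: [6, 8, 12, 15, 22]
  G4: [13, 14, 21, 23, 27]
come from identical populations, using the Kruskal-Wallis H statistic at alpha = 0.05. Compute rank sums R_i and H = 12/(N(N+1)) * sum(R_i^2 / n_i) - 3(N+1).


Step 1: Combine all N = 18 observations and assign midranks.
sorted (value, group, rank): (6,G1,1.5), (6,G3,1.5), (8,G2,3.5), (8,G3,3.5), (9,G1,5), (10,G1,6), (12,G3,7), (13,G4,8), (14,G4,9), (15,G3,10), (17,G1,11.5), (17,G2,11.5), (20,G1,13), (21,G4,14), (22,G3,15), (23,G2,16.5), (23,G4,16.5), (27,G4,18)
Step 2: Sum ranks within each group.
R_1 = 37 (n_1 = 5)
R_2 = 31.5 (n_2 = 3)
R_3 = 37 (n_3 = 5)
R_4 = 65.5 (n_4 = 5)
Step 3: H = 12/(N(N+1)) * sum(R_i^2/n_i) - 3(N+1)
     = 12/(18*19) * (37^2/5 + 31.5^2/3 + 37^2/5 + 65.5^2/5) - 3*19
     = 0.035088 * 1736.4 - 57
     = 3.926316.
Step 4: Ties present; correction factor C = 1 - 24/(18^3 - 18) = 0.995872. Corrected H = 3.926316 / 0.995872 = 3.942591.
Step 5: Under H0, H ~ chi^2(3); p-value = 0.267730.
Step 6: alpha = 0.05. fail to reject H0.

H = 3.9426, df = 3, p = 0.267730, fail to reject H0.


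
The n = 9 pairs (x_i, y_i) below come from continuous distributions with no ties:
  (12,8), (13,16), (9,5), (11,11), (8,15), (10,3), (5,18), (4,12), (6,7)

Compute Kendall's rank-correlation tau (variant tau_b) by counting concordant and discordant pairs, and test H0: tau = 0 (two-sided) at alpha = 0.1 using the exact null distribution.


Step 1: Enumerate the 36 unordered pairs (i,j) with i<j and classify each by sign(x_j-x_i) * sign(y_j-y_i).
  (1,2):dx=+1,dy=+8->C; (1,3):dx=-3,dy=-3->C; (1,4):dx=-1,dy=+3->D; (1,5):dx=-4,dy=+7->D
  (1,6):dx=-2,dy=-5->C; (1,7):dx=-7,dy=+10->D; (1,8):dx=-8,dy=+4->D; (1,9):dx=-6,dy=-1->C
  (2,3):dx=-4,dy=-11->C; (2,4):dx=-2,dy=-5->C; (2,5):dx=-5,dy=-1->C; (2,6):dx=-3,dy=-13->C
  (2,7):dx=-8,dy=+2->D; (2,8):dx=-9,dy=-4->C; (2,9):dx=-7,dy=-9->C; (3,4):dx=+2,dy=+6->C
  (3,5):dx=-1,dy=+10->D; (3,6):dx=+1,dy=-2->D; (3,7):dx=-4,dy=+13->D; (3,8):dx=-5,dy=+7->D
  (3,9):dx=-3,dy=+2->D; (4,5):dx=-3,dy=+4->D; (4,6):dx=-1,dy=-8->C; (4,7):dx=-6,dy=+7->D
  (4,8):dx=-7,dy=+1->D; (4,9):dx=-5,dy=-4->C; (5,6):dx=+2,dy=-12->D; (5,7):dx=-3,dy=+3->D
  (5,8):dx=-4,dy=-3->C; (5,9):dx=-2,dy=-8->C; (6,7):dx=-5,dy=+15->D; (6,8):dx=-6,dy=+9->D
  (6,9):dx=-4,dy=+4->D; (7,8):dx=-1,dy=-6->C; (7,9):dx=+1,dy=-11->D; (8,9):dx=+2,dy=-5->D
Step 2: C = 16, D = 20, total pairs = 36.
Step 3: tau = (C - D)/(n(n-1)/2) = (16 - 20)/36 = -0.111111.
Step 4: Exact two-sided p-value (enumerate n! = 362880 permutations of y under H0): p = 0.761414.
Step 5: alpha = 0.1. fail to reject H0.

tau_b = -0.1111 (C=16, D=20), p = 0.761414, fail to reject H0.


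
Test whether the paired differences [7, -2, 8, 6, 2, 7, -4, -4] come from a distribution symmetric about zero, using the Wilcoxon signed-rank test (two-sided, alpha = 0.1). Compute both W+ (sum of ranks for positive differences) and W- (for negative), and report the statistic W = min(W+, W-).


Step 1: Drop any zero differences (none here) and take |d_i|.
|d| = [7, 2, 8, 6, 2, 7, 4, 4]
Step 2: Midrank |d_i| (ties get averaged ranks).
ranks: |7|->6.5, |2|->1.5, |8|->8, |6|->5, |2|->1.5, |7|->6.5, |4|->3.5, |4|->3.5
Step 3: Attach original signs; sum ranks with positive sign and with negative sign.
W+ = 6.5 + 8 + 5 + 1.5 + 6.5 = 27.5
W- = 1.5 + 3.5 + 3.5 = 8.5
(Check: W+ + W- = 36 should equal n(n+1)/2 = 36.)
Step 4: Test statistic W = min(W+, W-) = 8.5.
Step 5: Ties in |d|, so use the tie-corrected normal approximation.
        E[W] = n(n+1)/4 = 8*9/4 = 18.
        Tie groups: |d|=2 (t=2), |d|=4 (t=2), |d|=7 (t=2); sum(t^3 - t) = 18.
        Var[W] = n(n+1)(2n+1)/24 - sum(t^3-t)/48 = 1224/24 - 18/48 = 50.625.
        z = (W - E[W]) / sqrt(Var[W]) = (8.5 - 18) / 7.1151 = -1.3352.
        Two-sided p = 2*Phi(z) = 0.181816.
Step 6: alpha = 0.1. fail to reject H0.

W+ = 27.5, W- = 8.5, W = min = 8.5, p = 0.181816, fail to reject H0.


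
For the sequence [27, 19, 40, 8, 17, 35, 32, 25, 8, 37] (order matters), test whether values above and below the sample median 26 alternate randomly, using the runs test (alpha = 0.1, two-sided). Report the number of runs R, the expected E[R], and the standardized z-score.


Step 1: Compute median = 26; label A = above, B = below.
Labels in order: ABABBAABBA  (n_A = 5, n_B = 5)
Step 2: Count runs R = 7.
Step 3: Under H0 (random ordering), E[R] = 2*n_A*n_B/(n_A+n_B) + 1 = 2*5*5/10 + 1 = 6.0000.
        Var[R] = 2*n_A*n_B*(2*n_A*n_B - n_A - n_B) / ((n_A+n_B)^2 * (n_A+n_B-1)) = 2000/900 = 2.2222.
        SD[R] = 1.4907.
Step 4: Continuity-corrected z = (R - 0.5 - E[R]) / SD[R] = (7 - 0.5 - 6.0000) / 1.4907 = 0.3354.
Step 5: Two-sided p-value via normal approximation = 2*(1 - Phi(|z|)) = 0.737316.
Step 6: alpha = 0.1. fail to reject H0.

R = 7, z = 0.3354, p = 0.737316, fail to reject H0.


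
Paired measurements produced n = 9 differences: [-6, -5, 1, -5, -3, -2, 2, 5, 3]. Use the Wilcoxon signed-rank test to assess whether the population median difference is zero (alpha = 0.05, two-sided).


Step 1: Drop any zero differences (none here) and take |d_i|.
|d| = [6, 5, 1, 5, 3, 2, 2, 5, 3]
Step 2: Midrank |d_i| (ties get averaged ranks).
ranks: |6|->9, |5|->7, |1|->1, |5|->7, |3|->4.5, |2|->2.5, |2|->2.5, |5|->7, |3|->4.5
Step 3: Attach original signs; sum ranks with positive sign and with negative sign.
W+ = 1 + 2.5 + 7 + 4.5 = 15
W- = 9 + 7 + 7 + 4.5 + 2.5 = 30
(Check: W+ + W- = 45 should equal n(n+1)/2 = 45.)
Step 4: Test statistic W = min(W+, W-) = 15.
Step 5: Ties in |d|, so use the tie-corrected normal approximation.
        E[W] = n(n+1)/4 = 9*10/4 = 22.5.
        Tie groups: |d|=2 (t=2), |d|=3 (t=2), |d|=5 (t=3); sum(t^3 - t) = 36.
        Var[W] = n(n+1)(2n+1)/24 - sum(t^3-t)/48 = 1710/24 - 36/48 = 70.5.
        z = (W - E[W]) / sqrt(Var[W]) = (15 - 22.5) / 8.3964 = -0.8932.
        Two-sided p = 2*Phi(z) = 0.371730.
Step 6: alpha = 0.05. fail to reject H0.

W+ = 15, W- = 30, W = min = 15, p = 0.371730, fail to reject H0.


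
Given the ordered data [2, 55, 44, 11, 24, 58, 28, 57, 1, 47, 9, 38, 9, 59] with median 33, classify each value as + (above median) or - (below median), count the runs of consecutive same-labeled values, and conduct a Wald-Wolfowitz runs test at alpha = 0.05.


Step 1: Compute median = 33; label A = above, B = below.
Labels in order: BAABBABABABABA  (n_A = 7, n_B = 7)
Step 2: Count runs R = 12.
Step 3: Under H0 (random ordering), E[R] = 2*n_A*n_B/(n_A+n_B) + 1 = 2*7*7/14 + 1 = 8.0000.
        Var[R] = 2*n_A*n_B*(2*n_A*n_B - n_A - n_B) / ((n_A+n_B)^2 * (n_A+n_B-1)) = 8232/2548 = 3.2308.
        SD[R] = 1.7974.
Step 4: Continuity-corrected z = (R - 0.5 - E[R]) / SD[R] = (12 - 0.5 - 8.0000) / 1.7974 = 1.9472.
Step 5: Two-sided p-value via normal approximation = 2*(1 - Phi(|z|)) = 0.051508.
Step 6: alpha = 0.05. fail to reject H0.

R = 12, z = 1.9472, p = 0.051508, fail to reject H0.


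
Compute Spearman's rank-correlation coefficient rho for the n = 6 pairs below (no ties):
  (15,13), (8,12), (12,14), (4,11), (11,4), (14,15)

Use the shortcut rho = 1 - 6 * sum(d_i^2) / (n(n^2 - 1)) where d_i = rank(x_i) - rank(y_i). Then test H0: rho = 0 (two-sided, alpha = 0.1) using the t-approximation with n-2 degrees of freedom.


Step 1: Rank x and y separately (midranks; no ties here).
rank(x): 15->6, 8->2, 12->4, 4->1, 11->3, 14->5
rank(y): 13->4, 12->3, 14->5, 11->2, 4->1, 15->6
Step 2: d_i = R_x(i) - R_y(i); compute d_i^2.
  (6-4)^2=4, (2-3)^2=1, (4-5)^2=1, (1-2)^2=1, (3-1)^2=4, (5-6)^2=1
sum(d^2) = 12.
Step 3: rho = 1 - 6*12 / (6*(6^2 - 1)) = 1 - 72/210 = 0.657143.
Step 4: Under H0, t = rho * sqrt((n-2)/(1-rho^2)) = 1.7436 ~ t(4).
Step 5: Two-sided p-value from the t-distribution with 4 df = 0.156175.
Step 6: alpha = 0.1. fail to reject H0.

rho = 0.6571, p = 0.156175, fail to reject H0 at alpha = 0.1.


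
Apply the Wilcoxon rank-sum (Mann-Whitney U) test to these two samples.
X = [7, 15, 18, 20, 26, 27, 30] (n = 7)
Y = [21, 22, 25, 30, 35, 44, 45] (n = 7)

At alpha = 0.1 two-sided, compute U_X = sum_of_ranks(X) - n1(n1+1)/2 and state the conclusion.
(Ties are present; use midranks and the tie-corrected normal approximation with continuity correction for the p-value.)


Step 1: Combine and sort all 14 observations; assign midranks.
sorted (value, group): (7,X), (15,X), (18,X), (20,X), (21,Y), (22,Y), (25,Y), (26,X), (27,X), (30,X), (30,Y), (35,Y), (44,Y), (45,Y)
ranks: 7->1, 15->2, 18->3, 20->4, 21->5, 22->6, 25->7, 26->8, 27->9, 30->10.5, 30->10.5, 35->12, 44->13, 45->14
Step 2: Rank sum for X: R1 = 1 + 2 + 3 + 4 + 8 + 9 + 10.5 = 37.5.
Step 3: U_X = R1 - n1(n1+1)/2 = 37.5 - 7*8/2 = 37.5 - 28 = 9.5.
       U_Y = n1*n2 - U_X = 49 - 9.5 = 39.5.
Step 4: Ties are present, so use the tie-corrected normal approximation (with continuity correction) for the p-value.
Step 5: p-value = 0.063627; compare to alpha = 0.1. reject H0.

U_X = 9.5, p = 0.063627, reject H0 at alpha = 0.1.


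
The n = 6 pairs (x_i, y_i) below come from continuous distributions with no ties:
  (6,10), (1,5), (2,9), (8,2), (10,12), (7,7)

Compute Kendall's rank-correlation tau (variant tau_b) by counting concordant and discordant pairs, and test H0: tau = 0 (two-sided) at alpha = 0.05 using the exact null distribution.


Step 1: Enumerate the 15 unordered pairs (i,j) with i<j and classify each by sign(x_j-x_i) * sign(y_j-y_i).
  (1,2):dx=-5,dy=-5->C; (1,3):dx=-4,dy=-1->C; (1,4):dx=+2,dy=-8->D; (1,5):dx=+4,dy=+2->C
  (1,6):dx=+1,dy=-3->D; (2,3):dx=+1,dy=+4->C; (2,4):dx=+7,dy=-3->D; (2,5):dx=+9,dy=+7->C
  (2,6):dx=+6,dy=+2->C; (3,4):dx=+6,dy=-7->D; (3,5):dx=+8,dy=+3->C; (3,6):dx=+5,dy=-2->D
  (4,5):dx=+2,dy=+10->C; (4,6):dx=-1,dy=+5->D; (5,6):dx=-3,dy=-5->C
Step 2: C = 9, D = 6, total pairs = 15.
Step 3: tau = (C - D)/(n(n-1)/2) = (9 - 6)/15 = 0.200000.
Step 4: Exact two-sided p-value (enumerate n! = 720 permutations of y under H0): p = 0.719444.
Step 5: alpha = 0.05. fail to reject H0.

tau_b = 0.2000 (C=9, D=6), p = 0.719444, fail to reject H0.


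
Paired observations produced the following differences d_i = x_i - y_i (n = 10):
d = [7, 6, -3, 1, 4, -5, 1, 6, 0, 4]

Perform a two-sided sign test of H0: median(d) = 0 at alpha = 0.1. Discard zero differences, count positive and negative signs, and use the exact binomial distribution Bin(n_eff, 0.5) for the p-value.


Step 1: Discard zero differences. Original n = 10; n_eff = number of nonzero differences = 9.
Nonzero differences (with sign): +7, +6, -3, +1, +4, -5, +1, +6, +4
Step 2: Count signs: positive = 7, negative = 2.
Step 3: Under H0: P(positive) = 0.5, so the number of positives S ~ Bin(9, 0.5).
Step 4: Two-sided exact p-value = sum of Bin(9,0.5) probabilities at or below the observed probability = 0.179688.
Step 5: alpha = 0.1. fail to reject H0.

n_eff = 9, pos = 7, neg = 2, p = 0.179688, fail to reject H0.


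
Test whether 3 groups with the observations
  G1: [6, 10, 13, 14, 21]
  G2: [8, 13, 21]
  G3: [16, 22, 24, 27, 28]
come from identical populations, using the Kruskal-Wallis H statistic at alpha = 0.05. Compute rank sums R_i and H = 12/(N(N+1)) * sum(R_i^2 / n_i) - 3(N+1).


Step 1: Combine all N = 13 observations and assign midranks.
sorted (value, group, rank): (6,G1,1), (8,G2,2), (10,G1,3), (13,G1,4.5), (13,G2,4.5), (14,G1,6), (16,G3,7), (21,G1,8.5), (21,G2,8.5), (22,G3,10), (24,G3,11), (27,G3,12), (28,G3,13)
Step 2: Sum ranks within each group.
R_1 = 23 (n_1 = 5)
R_2 = 15 (n_2 = 3)
R_3 = 53 (n_3 = 5)
Step 3: H = 12/(N(N+1)) * sum(R_i^2/n_i) - 3(N+1)
     = 12/(13*14) * (23^2/5 + 15^2/3 + 53^2/5) - 3*14
     = 0.065934 * 742.6 - 42
     = 6.962637.
Step 4: Ties present; correction factor C = 1 - 12/(13^3 - 13) = 0.994505. Corrected H = 6.962637 / 0.994505 = 7.001105.
Step 5: Under H0, H ~ chi^2(2); p-value = 0.030181.
Step 6: alpha = 0.05. reject H0.

H = 7.0011, df = 2, p = 0.030181, reject H0.


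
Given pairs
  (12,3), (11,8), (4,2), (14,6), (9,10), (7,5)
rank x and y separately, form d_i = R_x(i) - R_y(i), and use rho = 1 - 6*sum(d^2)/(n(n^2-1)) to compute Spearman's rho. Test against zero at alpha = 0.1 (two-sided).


Step 1: Rank x and y separately (midranks; no ties here).
rank(x): 12->5, 11->4, 4->1, 14->6, 9->3, 7->2
rank(y): 3->2, 8->5, 2->1, 6->4, 10->6, 5->3
Step 2: d_i = R_x(i) - R_y(i); compute d_i^2.
  (5-2)^2=9, (4-5)^2=1, (1-1)^2=0, (6-4)^2=4, (3-6)^2=9, (2-3)^2=1
sum(d^2) = 24.
Step 3: rho = 1 - 6*24 / (6*(6^2 - 1)) = 1 - 144/210 = 0.314286.
Step 4: Under H0, t = rho * sqrt((n-2)/(1-rho^2)) = 0.6621 ~ t(4).
Step 5: Two-sided p-value from the t-distribution with 4 df = 0.544093.
Step 6: alpha = 0.1. fail to reject H0.

rho = 0.3143, p = 0.544093, fail to reject H0 at alpha = 0.1.


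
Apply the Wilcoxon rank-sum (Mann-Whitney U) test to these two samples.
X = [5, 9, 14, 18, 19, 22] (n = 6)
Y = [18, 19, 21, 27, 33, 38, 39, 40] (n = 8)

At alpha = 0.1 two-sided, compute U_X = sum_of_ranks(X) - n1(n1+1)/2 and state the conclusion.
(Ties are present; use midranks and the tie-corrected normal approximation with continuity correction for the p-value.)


Step 1: Combine and sort all 14 observations; assign midranks.
sorted (value, group): (5,X), (9,X), (14,X), (18,X), (18,Y), (19,X), (19,Y), (21,Y), (22,X), (27,Y), (33,Y), (38,Y), (39,Y), (40,Y)
ranks: 5->1, 9->2, 14->3, 18->4.5, 18->4.5, 19->6.5, 19->6.5, 21->8, 22->9, 27->10, 33->11, 38->12, 39->13, 40->14
Step 2: Rank sum for X: R1 = 1 + 2 + 3 + 4.5 + 6.5 + 9 = 26.
Step 3: U_X = R1 - n1(n1+1)/2 = 26 - 6*7/2 = 26 - 21 = 5.
       U_Y = n1*n2 - U_X = 48 - 5 = 43.
Step 4: Ties are present, so use the tie-corrected normal approximation (with continuity correction) for the p-value.
Step 5: p-value = 0.016684; compare to alpha = 0.1. reject H0.

U_X = 5, p = 0.016684, reject H0 at alpha = 0.1.


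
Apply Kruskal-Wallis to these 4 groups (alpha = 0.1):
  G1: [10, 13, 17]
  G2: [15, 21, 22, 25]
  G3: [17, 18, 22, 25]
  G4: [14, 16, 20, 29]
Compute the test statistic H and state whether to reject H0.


Step 1: Combine all N = 15 observations and assign midranks.
sorted (value, group, rank): (10,G1,1), (13,G1,2), (14,G4,3), (15,G2,4), (16,G4,5), (17,G1,6.5), (17,G3,6.5), (18,G3,8), (20,G4,9), (21,G2,10), (22,G2,11.5), (22,G3,11.5), (25,G2,13.5), (25,G3,13.5), (29,G4,15)
Step 2: Sum ranks within each group.
R_1 = 9.5 (n_1 = 3)
R_2 = 39 (n_2 = 4)
R_3 = 39.5 (n_3 = 4)
R_4 = 32 (n_4 = 4)
Step 3: H = 12/(N(N+1)) * sum(R_i^2/n_i) - 3(N+1)
     = 12/(15*16) * (9.5^2/3 + 39^2/4 + 39.5^2/4 + 32^2/4) - 3*16
     = 0.050000 * 1056.4 - 48
     = 4.819792.
Step 4: Ties present; correction factor C = 1 - 18/(15^3 - 15) = 0.994643. Corrected H = 4.819792 / 0.994643 = 4.845751.
Step 5: Under H0, H ~ chi^2(3); p-value = 0.183447.
Step 6: alpha = 0.1. fail to reject H0.

H = 4.8458, df = 3, p = 0.183447, fail to reject H0.


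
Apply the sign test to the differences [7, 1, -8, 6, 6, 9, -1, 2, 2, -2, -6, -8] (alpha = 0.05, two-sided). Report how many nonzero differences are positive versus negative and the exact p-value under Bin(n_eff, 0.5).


Step 1: Discard zero differences. Original n = 12; n_eff = number of nonzero differences = 12.
Nonzero differences (with sign): +7, +1, -8, +6, +6, +9, -1, +2, +2, -2, -6, -8
Step 2: Count signs: positive = 7, negative = 5.
Step 3: Under H0: P(positive) = 0.5, so the number of positives S ~ Bin(12, 0.5).
Step 4: Two-sided exact p-value = sum of Bin(12,0.5) probabilities at or below the observed probability = 0.774414.
Step 5: alpha = 0.05. fail to reject H0.

n_eff = 12, pos = 7, neg = 5, p = 0.774414, fail to reject H0.


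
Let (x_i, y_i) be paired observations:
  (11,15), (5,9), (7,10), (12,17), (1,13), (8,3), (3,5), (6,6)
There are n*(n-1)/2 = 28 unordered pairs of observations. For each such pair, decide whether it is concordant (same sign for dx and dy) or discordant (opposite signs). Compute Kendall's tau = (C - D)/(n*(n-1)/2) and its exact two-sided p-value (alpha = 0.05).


Step 1: Enumerate the 28 unordered pairs (i,j) with i<j and classify each by sign(x_j-x_i) * sign(y_j-y_i).
  (1,2):dx=-6,dy=-6->C; (1,3):dx=-4,dy=-5->C; (1,4):dx=+1,dy=+2->C; (1,5):dx=-10,dy=-2->C
  (1,6):dx=-3,dy=-12->C; (1,7):dx=-8,dy=-10->C; (1,8):dx=-5,dy=-9->C; (2,3):dx=+2,dy=+1->C
  (2,4):dx=+7,dy=+8->C; (2,5):dx=-4,dy=+4->D; (2,6):dx=+3,dy=-6->D; (2,7):dx=-2,dy=-4->C
  (2,8):dx=+1,dy=-3->D; (3,4):dx=+5,dy=+7->C; (3,5):dx=-6,dy=+3->D; (3,6):dx=+1,dy=-7->D
  (3,7):dx=-4,dy=-5->C; (3,8):dx=-1,dy=-4->C; (4,5):dx=-11,dy=-4->C; (4,6):dx=-4,dy=-14->C
  (4,7):dx=-9,dy=-12->C; (4,8):dx=-6,dy=-11->C; (5,6):dx=+7,dy=-10->D; (5,7):dx=+2,dy=-8->D
  (5,8):dx=+5,dy=-7->D; (6,7):dx=-5,dy=+2->D; (6,8):dx=-2,dy=+3->D; (7,8):dx=+3,dy=+1->C
Step 2: C = 18, D = 10, total pairs = 28.
Step 3: tau = (C - D)/(n(n-1)/2) = (18 - 10)/28 = 0.285714.
Step 4: Exact two-sided p-value (enumerate n! = 40320 permutations of y under H0): p = 0.398760.
Step 5: alpha = 0.05. fail to reject H0.

tau_b = 0.2857 (C=18, D=10), p = 0.398760, fail to reject H0.


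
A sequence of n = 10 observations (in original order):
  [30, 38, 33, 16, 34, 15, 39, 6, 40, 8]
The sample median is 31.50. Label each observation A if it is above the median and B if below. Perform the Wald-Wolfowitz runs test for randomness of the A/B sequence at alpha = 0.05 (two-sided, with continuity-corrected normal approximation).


Step 1: Compute median = 31.50; label A = above, B = below.
Labels in order: BAABABABAB  (n_A = 5, n_B = 5)
Step 2: Count runs R = 9.
Step 3: Under H0 (random ordering), E[R] = 2*n_A*n_B/(n_A+n_B) + 1 = 2*5*5/10 + 1 = 6.0000.
        Var[R] = 2*n_A*n_B*(2*n_A*n_B - n_A - n_B) / ((n_A+n_B)^2 * (n_A+n_B-1)) = 2000/900 = 2.2222.
        SD[R] = 1.4907.
Step 4: Continuity-corrected z = (R - 0.5 - E[R]) / SD[R] = (9 - 0.5 - 6.0000) / 1.4907 = 1.6771.
Step 5: Two-sided p-value via normal approximation = 2*(1 - Phi(|z|)) = 0.093533.
Step 6: alpha = 0.05. fail to reject H0.

R = 9, z = 1.6771, p = 0.093533, fail to reject H0.


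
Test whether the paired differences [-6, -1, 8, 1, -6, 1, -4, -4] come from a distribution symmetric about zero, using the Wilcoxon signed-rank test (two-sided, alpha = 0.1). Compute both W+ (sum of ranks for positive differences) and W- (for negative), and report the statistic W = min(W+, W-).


Step 1: Drop any zero differences (none here) and take |d_i|.
|d| = [6, 1, 8, 1, 6, 1, 4, 4]
Step 2: Midrank |d_i| (ties get averaged ranks).
ranks: |6|->6.5, |1|->2, |8|->8, |1|->2, |6|->6.5, |1|->2, |4|->4.5, |4|->4.5
Step 3: Attach original signs; sum ranks with positive sign and with negative sign.
W+ = 8 + 2 + 2 = 12
W- = 6.5 + 2 + 6.5 + 4.5 + 4.5 = 24
(Check: W+ + W- = 36 should equal n(n+1)/2 = 36.)
Step 4: Test statistic W = min(W+, W-) = 12.
Step 5: Ties in |d|, so use the tie-corrected normal approximation.
        E[W] = n(n+1)/4 = 8*9/4 = 18.
        Tie groups: |d|=1 (t=3), |d|=4 (t=2), |d|=6 (t=2); sum(t^3 - t) = 36.
        Var[W] = n(n+1)(2n+1)/24 - sum(t^3-t)/48 = 1224/24 - 36/48 = 50.25.
        z = (W - E[W]) / sqrt(Var[W]) = (12 - 18) / 7.0887 = -0.8464.
        Two-sided p = 2*Phi(z) = 0.397321.
Step 6: alpha = 0.1. fail to reject H0.

W+ = 12, W- = 24, W = min = 12, p = 0.397321, fail to reject H0.


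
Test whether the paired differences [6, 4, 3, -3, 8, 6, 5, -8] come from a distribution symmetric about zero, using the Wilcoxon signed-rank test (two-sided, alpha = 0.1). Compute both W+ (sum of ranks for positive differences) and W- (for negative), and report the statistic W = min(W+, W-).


Step 1: Drop any zero differences (none here) and take |d_i|.
|d| = [6, 4, 3, 3, 8, 6, 5, 8]
Step 2: Midrank |d_i| (ties get averaged ranks).
ranks: |6|->5.5, |4|->3, |3|->1.5, |3|->1.5, |8|->7.5, |6|->5.5, |5|->4, |8|->7.5
Step 3: Attach original signs; sum ranks with positive sign and with negative sign.
W+ = 5.5 + 3 + 1.5 + 7.5 + 5.5 + 4 = 27
W- = 1.5 + 7.5 = 9
(Check: W+ + W- = 36 should equal n(n+1)/2 = 36.)
Step 4: Test statistic W = min(W+, W-) = 9.
Step 5: Ties in |d|, so use the tie-corrected normal approximation.
        E[W] = n(n+1)/4 = 8*9/4 = 18.
        Tie groups: |d|=3 (t=2), |d|=6 (t=2), |d|=8 (t=2); sum(t^3 - t) = 18.
        Var[W] = n(n+1)(2n+1)/24 - sum(t^3-t)/48 = 1224/24 - 18/48 = 50.625.
        z = (W - E[W]) / sqrt(Var[W]) = (9 - 18) / 7.1151 = -1.2649.
        Two-sided p = 2*Phi(z) = 0.205903.
Step 6: alpha = 0.1. fail to reject H0.

W+ = 27, W- = 9, W = min = 9, p = 0.205903, fail to reject H0.


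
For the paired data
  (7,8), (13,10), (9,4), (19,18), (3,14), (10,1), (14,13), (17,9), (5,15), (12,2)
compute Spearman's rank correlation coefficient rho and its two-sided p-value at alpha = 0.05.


Step 1: Rank x and y separately (midranks; no ties here).
rank(x): 7->3, 13->7, 9->4, 19->10, 3->1, 10->5, 14->8, 17->9, 5->2, 12->6
rank(y): 8->4, 10->6, 4->3, 18->10, 14->8, 1->1, 13->7, 9->5, 15->9, 2->2
Step 2: d_i = R_x(i) - R_y(i); compute d_i^2.
  (3-4)^2=1, (7-6)^2=1, (4-3)^2=1, (10-10)^2=0, (1-8)^2=49, (5-1)^2=16, (8-7)^2=1, (9-5)^2=16, (2-9)^2=49, (6-2)^2=16
sum(d^2) = 150.
Step 3: rho = 1 - 6*150 / (10*(10^2 - 1)) = 1 - 900/990 = 0.090909.
Step 4: Under H0, t = rho * sqrt((n-2)/(1-rho^2)) = 0.2582 ~ t(8).
Step 5: Two-sided p-value from the t-distribution with 8 df = 0.802772.
Step 6: alpha = 0.05. fail to reject H0.

rho = 0.0909, p = 0.802772, fail to reject H0 at alpha = 0.05.


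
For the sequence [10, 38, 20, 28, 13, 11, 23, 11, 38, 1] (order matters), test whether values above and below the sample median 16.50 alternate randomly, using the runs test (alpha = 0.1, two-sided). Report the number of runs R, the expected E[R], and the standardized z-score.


Step 1: Compute median = 16.50; label A = above, B = below.
Labels in order: BAAABBABAB  (n_A = 5, n_B = 5)
Step 2: Count runs R = 7.
Step 3: Under H0 (random ordering), E[R] = 2*n_A*n_B/(n_A+n_B) + 1 = 2*5*5/10 + 1 = 6.0000.
        Var[R] = 2*n_A*n_B*(2*n_A*n_B - n_A - n_B) / ((n_A+n_B)^2 * (n_A+n_B-1)) = 2000/900 = 2.2222.
        SD[R] = 1.4907.
Step 4: Continuity-corrected z = (R - 0.5 - E[R]) / SD[R] = (7 - 0.5 - 6.0000) / 1.4907 = 0.3354.
Step 5: Two-sided p-value via normal approximation = 2*(1 - Phi(|z|)) = 0.737316.
Step 6: alpha = 0.1. fail to reject H0.

R = 7, z = 0.3354, p = 0.737316, fail to reject H0.


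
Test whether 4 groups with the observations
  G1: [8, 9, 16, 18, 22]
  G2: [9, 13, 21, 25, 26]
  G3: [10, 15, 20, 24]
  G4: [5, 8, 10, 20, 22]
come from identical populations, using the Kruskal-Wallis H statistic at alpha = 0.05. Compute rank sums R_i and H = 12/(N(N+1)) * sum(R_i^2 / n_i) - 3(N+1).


Step 1: Combine all N = 19 observations and assign midranks.
sorted (value, group, rank): (5,G4,1), (8,G1,2.5), (8,G4,2.5), (9,G1,4.5), (9,G2,4.5), (10,G3,6.5), (10,G4,6.5), (13,G2,8), (15,G3,9), (16,G1,10), (18,G1,11), (20,G3,12.5), (20,G4,12.5), (21,G2,14), (22,G1,15.5), (22,G4,15.5), (24,G3,17), (25,G2,18), (26,G2,19)
Step 2: Sum ranks within each group.
R_1 = 43.5 (n_1 = 5)
R_2 = 63.5 (n_2 = 5)
R_3 = 45 (n_3 = 4)
R_4 = 38 (n_4 = 5)
Step 3: H = 12/(N(N+1)) * sum(R_i^2/n_i) - 3(N+1)
     = 12/(19*20) * (43.5^2/5 + 63.5^2/5 + 45^2/4 + 38^2/5) - 3*20
     = 0.031579 * 1979.95 - 60
     = 2.524737.
Step 4: Ties present; correction factor C = 1 - 30/(19^3 - 19) = 0.995614. Corrected H = 2.524737 / 0.995614 = 2.535859.
Step 5: Under H0, H ~ chi^2(3); p-value = 0.468845.
Step 6: alpha = 0.05. fail to reject H0.

H = 2.5359, df = 3, p = 0.468845, fail to reject H0.


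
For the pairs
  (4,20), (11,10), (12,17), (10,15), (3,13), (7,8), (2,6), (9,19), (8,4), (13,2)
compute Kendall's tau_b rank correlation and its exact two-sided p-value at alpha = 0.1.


Step 1: Enumerate the 45 unordered pairs (i,j) with i<j and classify each by sign(x_j-x_i) * sign(y_j-y_i).
  (1,2):dx=+7,dy=-10->D; (1,3):dx=+8,dy=-3->D; (1,4):dx=+6,dy=-5->D; (1,5):dx=-1,dy=-7->C
  (1,6):dx=+3,dy=-12->D; (1,7):dx=-2,dy=-14->C; (1,8):dx=+5,dy=-1->D; (1,9):dx=+4,dy=-16->D
  (1,10):dx=+9,dy=-18->D; (2,3):dx=+1,dy=+7->C; (2,4):dx=-1,dy=+5->D; (2,5):dx=-8,dy=+3->D
  (2,6):dx=-4,dy=-2->C; (2,7):dx=-9,dy=-4->C; (2,8):dx=-2,dy=+9->D; (2,9):dx=-3,dy=-6->C
  (2,10):dx=+2,dy=-8->D; (3,4):dx=-2,dy=-2->C; (3,5):dx=-9,dy=-4->C; (3,6):dx=-5,dy=-9->C
  (3,7):dx=-10,dy=-11->C; (3,8):dx=-3,dy=+2->D; (3,9):dx=-4,dy=-13->C; (3,10):dx=+1,dy=-15->D
  (4,5):dx=-7,dy=-2->C; (4,6):dx=-3,dy=-7->C; (4,7):dx=-8,dy=-9->C; (4,8):dx=-1,dy=+4->D
  (4,9):dx=-2,dy=-11->C; (4,10):dx=+3,dy=-13->D; (5,6):dx=+4,dy=-5->D; (5,7):dx=-1,dy=-7->C
  (5,8):dx=+6,dy=+6->C; (5,9):dx=+5,dy=-9->D; (5,10):dx=+10,dy=-11->D; (6,7):dx=-5,dy=-2->C
  (6,8):dx=+2,dy=+11->C; (6,9):dx=+1,dy=-4->D; (6,10):dx=+6,dy=-6->D; (7,8):dx=+7,dy=+13->C
  (7,9):dx=+6,dy=-2->D; (7,10):dx=+11,dy=-4->D; (8,9):dx=-1,dy=-15->C; (8,10):dx=+4,dy=-17->D
  (9,10):dx=+5,dy=-2->D
Step 2: C = 21, D = 24, total pairs = 45.
Step 3: tau = (C - D)/(n(n-1)/2) = (21 - 24)/45 = -0.066667.
Step 4: Exact two-sided p-value (enumerate n! = 3628800 permutations of y under H0): p = 0.861801.
Step 5: alpha = 0.1. fail to reject H0.

tau_b = -0.0667 (C=21, D=24), p = 0.861801, fail to reject H0.


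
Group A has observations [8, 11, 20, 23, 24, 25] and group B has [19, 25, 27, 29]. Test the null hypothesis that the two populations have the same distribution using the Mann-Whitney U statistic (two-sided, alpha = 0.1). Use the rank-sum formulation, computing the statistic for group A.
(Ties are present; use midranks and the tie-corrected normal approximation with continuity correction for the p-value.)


Step 1: Combine and sort all 10 observations; assign midranks.
sorted (value, group): (8,X), (11,X), (19,Y), (20,X), (23,X), (24,X), (25,X), (25,Y), (27,Y), (29,Y)
ranks: 8->1, 11->2, 19->3, 20->4, 23->5, 24->6, 25->7.5, 25->7.5, 27->9, 29->10
Step 2: Rank sum for X: R1 = 1 + 2 + 4 + 5 + 6 + 7.5 = 25.5.
Step 3: U_X = R1 - n1(n1+1)/2 = 25.5 - 6*7/2 = 25.5 - 21 = 4.5.
       U_Y = n1*n2 - U_X = 24 - 4.5 = 19.5.
Step 4: Ties are present, so use the tie-corrected normal approximation (with continuity correction) for the p-value.
Step 5: p-value = 0.134407; compare to alpha = 0.1. fail to reject H0.

U_X = 4.5, p = 0.134407, fail to reject H0 at alpha = 0.1.


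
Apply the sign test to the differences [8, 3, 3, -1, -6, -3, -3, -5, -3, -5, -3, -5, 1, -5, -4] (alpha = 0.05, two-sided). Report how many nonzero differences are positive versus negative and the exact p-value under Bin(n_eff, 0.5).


Step 1: Discard zero differences. Original n = 15; n_eff = number of nonzero differences = 15.
Nonzero differences (with sign): +8, +3, +3, -1, -6, -3, -3, -5, -3, -5, -3, -5, +1, -5, -4
Step 2: Count signs: positive = 4, negative = 11.
Step 3: Under H0: P(positive) = 0.5, so the number of positives S ~ Bin(15, 0.5).
Step 4: Two-sided exact p-value = sum of Bin(15,0.5) probabilities at or below the observed probability = 0.118469.
Step 5: alpha = 0.05. fail to reject H0.

n_eff = 15, pos = 4, neg = 11, p = 0.118469, fail to reject H0.


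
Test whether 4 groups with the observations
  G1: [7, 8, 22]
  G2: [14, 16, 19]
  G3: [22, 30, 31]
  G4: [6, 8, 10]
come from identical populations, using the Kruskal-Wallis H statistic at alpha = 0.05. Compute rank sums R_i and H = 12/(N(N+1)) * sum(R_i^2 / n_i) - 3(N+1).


Step 1: Combine all N = 12 observations and assign midranks.
sorted (value, group, rank): (6,G4,1), (7,G1,2), (8,G1,3.5), (8,G4,3.5), (10,G4,5), (14,G2,6), (16,G2,7), (19,G2,8), (22,G1,9.5), (22,G3,9.5), (30,G3,11), (31,G3,12)
Step 2: Sum ranks within each group.
R_1 = 15 (n_1 = 3)
R_2 = 21 (n_2 = 3)
R_3 = 32.5 (n_3 = 3)
R_4 = 9.5 (n_4 = 3)
Step 3: H = 12/(N(N+1)) * sum(R_i^2/n_i) - 3(N+1)
     = 12/(12*13) * (15^2/3 + 21^2/3 + 32.5^2/3 + 9.5^2/3) - 3*13
     = 0.076923 * 604.167 - 39
     = 7.474359.
Step 4: Ties present; correction factor C = 1 - 12/(12^3 - 12) = 0.993007. Corrected H = 7.474359 / 0.993007 = 7.526995.
Step 5: Under H0, H ~ chi^2(3); p-value = 0.056869.
Step 6: alpha = 0.05. fail to reject H0.

H = 7.5270, df = 3, p = 0.056869, fail to reject H0.


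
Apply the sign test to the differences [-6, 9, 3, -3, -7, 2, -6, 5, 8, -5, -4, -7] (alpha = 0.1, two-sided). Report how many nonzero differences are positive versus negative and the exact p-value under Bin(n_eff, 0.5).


Step 1: Discard zero differences. Original n = 12; n_eff = number of nonzero differences = 12.
Nonzero differences (with sign): -6, +9, +3, -3, -7, +2, -6, +5, +8, -5, -4, -7
Step 2: Count signs: positive = 5, negative = 7.
Step 3: Under H0: P(positive) = 0.5, so the number of positives S ~ Bin(12, 0.5).
Step 4: Two-sided exact p-value = sum of Bin(12,0.5) probabilities at or below the observed probability = 0.774414.
Step 5: alpha = 0.1. fail to reject H0.

n_eff = 12, pos = 5, neg = 7, p = 0.774414, fail to reject H0.


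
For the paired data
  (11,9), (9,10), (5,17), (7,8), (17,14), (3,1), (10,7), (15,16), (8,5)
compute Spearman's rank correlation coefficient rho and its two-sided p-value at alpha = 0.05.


Step 1: Rank x and y separately (midranks; no ties here).
rank(x): 11->7, 9->5, 5->2, 7->3, 17->9, 3->1, 10->6, 15->8, 8->4
rank(y): 9->5, 10->6, 17->9, 8->4, 14->7, 1->1, 7->3, 16->8, 5->2
Step 2: d_i = R_x(i) - R_y(i); compute d_i^2.
  (7-5)^2=4, (5-6)^2=1, (2-9)^2=49, (3-4)^2=1, (9-7)^2=4, (1-1)^2=0, (6-3)^2=9, (8-8)^2=0, (4-2)^2=4
sum(d^2) = 72.
Step 3: rho = 1 - 6*72 / (9*(9^2 - 1)) = 1 - 432/720 = 0.400000.
Step 4: Under H0, t = rho * sqrt((n-2)/(1-rho^2)) = 1.1547 ~ t(7).
Step 5: Two-sided p-value from the t-distribution with 7 df = 0.286105.
Step 6: alpha = 0.05. fail to reject H0.

rho = 0.4000, p = 0.286105, fail to reject H0 at alpha = 0.05.


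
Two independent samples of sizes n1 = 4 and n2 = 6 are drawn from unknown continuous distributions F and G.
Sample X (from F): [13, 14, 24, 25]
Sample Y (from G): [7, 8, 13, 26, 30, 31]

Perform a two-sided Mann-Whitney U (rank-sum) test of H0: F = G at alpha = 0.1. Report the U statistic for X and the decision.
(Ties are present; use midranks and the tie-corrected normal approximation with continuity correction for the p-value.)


Step 1: Combine and sort all 10 observations; assign midranks.
sorted (value, group): (7,Y), (8,Y), (13,X), (13,Y), (14,X), (24,X), (25,X), (26,Y), (30,Y), (31,Y)
ranks: 7->1, 8->2, 13->3.5, 13->3.5, 14->5, 24->6, 25->7, 26->8, 30->9, 31->10
Step 2: Rank sum for X: R1 = 3.5 + 5 + 6 + 7 = 21.5.
Step 3: U_X = R1 - n1(n1+1)/2 = 21.5 - 4*5/2 = 21.5 - 10 = 11.5.
       U_Y = n1*n2 - U_X = 24 - 11.5 = 12.5.
Step 4: Ties are present, so use the tie-corrected normal approximation (with continuity correction) for the p-value.
Step 5: p-value = 1.000000; compare to alpha = 0.1. fail to reject H0.

U_X = 11.5, p = 1.000000, fail to reject H0 at alpha = 0.1.
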